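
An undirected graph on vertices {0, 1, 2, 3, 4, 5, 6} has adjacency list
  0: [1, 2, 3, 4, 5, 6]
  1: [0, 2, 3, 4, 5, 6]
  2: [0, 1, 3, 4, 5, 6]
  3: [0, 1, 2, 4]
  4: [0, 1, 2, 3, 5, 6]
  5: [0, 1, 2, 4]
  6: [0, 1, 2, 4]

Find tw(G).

4

A width-4 tree decomposition is:
Bags: B1 = {0, 1, 2, 4, 5}  B2 = {0, 1, 2, 4, 6}  B3 = {0, 1, 2, 3, 4}
Tree: B1–B2, B2–B3
Each bag holds 5 vertices, so the decomposition has width 4, which upper-bounds the treewidth. For the lower bound, the 5 vertices {0, 1, 2, 3, 4} are pairwise adjacent, and any tree decomposition puts a clique entirely inside one bag — forcing width ≥ 4. The upper and lower bounds meet at 4, so that is the treewidth.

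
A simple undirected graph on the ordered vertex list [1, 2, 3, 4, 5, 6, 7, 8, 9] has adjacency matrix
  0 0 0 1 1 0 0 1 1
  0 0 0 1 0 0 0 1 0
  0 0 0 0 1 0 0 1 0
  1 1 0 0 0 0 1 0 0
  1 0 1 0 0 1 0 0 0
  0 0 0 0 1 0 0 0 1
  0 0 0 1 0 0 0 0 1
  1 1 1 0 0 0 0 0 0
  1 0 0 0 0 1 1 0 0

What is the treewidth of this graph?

A width-3 tree decomposition is:
Bags: B1 = {2, 4, 7, 9}  B2 = {1, 2, 4, 9}  B3 = {1, 2, 8, 9}  B4 = {1, 6, 8, 9}  B5 = {1, 5, 6, 8}  B6 = {3, 5, 6, 8}
Tree: B1–B2, B2–B3, B3–B4, B4–B5, B5–B6
The largest bag has 4 vertices, giving width 3; this decomposition certifies tw(G) ≤ 3. For the lower bound: the 4 vertex sets {2,4,7}, {9}, {1}, {3,5,6,8} are disjoint, each induces a connected subgraph, and every pair is joined by at least one edge of G. Contracting each set to a single vertex therefore yields K_{4} as a minor, and since treewidth is minor-monotone, tw(G) ≥ tw(K_{4}) = 3. Therefore the treewidth is 3.

3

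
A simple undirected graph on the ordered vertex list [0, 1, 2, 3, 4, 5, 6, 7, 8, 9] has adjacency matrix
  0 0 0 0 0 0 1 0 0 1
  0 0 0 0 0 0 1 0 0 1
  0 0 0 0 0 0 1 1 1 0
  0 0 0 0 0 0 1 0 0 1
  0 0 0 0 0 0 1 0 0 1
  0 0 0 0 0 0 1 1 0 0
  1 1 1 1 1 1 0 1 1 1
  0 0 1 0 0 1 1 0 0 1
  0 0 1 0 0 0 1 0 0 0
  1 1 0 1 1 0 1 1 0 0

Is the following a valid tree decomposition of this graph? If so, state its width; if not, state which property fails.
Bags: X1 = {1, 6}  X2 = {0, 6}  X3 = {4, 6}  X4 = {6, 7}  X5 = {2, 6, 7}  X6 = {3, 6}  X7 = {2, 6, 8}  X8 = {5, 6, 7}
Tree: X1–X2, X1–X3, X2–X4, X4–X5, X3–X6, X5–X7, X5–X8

A tree decomposition must satisfy three properties: every vertex lies in some bag; for every edge, both endpoints lie together in some bag; and for every vertex, the bags containing it form a connected subtree. Here vertex 9 appears in no bag, so the decomposition is invalid.

No — vertex 9 appears in no bag.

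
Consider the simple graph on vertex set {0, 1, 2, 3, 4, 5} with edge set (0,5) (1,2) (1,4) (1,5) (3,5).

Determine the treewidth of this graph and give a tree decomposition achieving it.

Each bag holds 2 vertices, so the decomposition has width 1, which upper-bounds the treewidth. Any graph with an edge has treewidth ≥ 1, and G has the edge 5–1. Hence tw(G) = 1 exactly.

Treewidth 1.
One optimal decomposition is:
Bags: B1 = {1, 5}  B2 = {1, 4}  B3 = {3, 5}  B4 = {1, 2}  B5 = {0, 5}
Tree: B1–B2, B1–B3, B2–B4, B1–B5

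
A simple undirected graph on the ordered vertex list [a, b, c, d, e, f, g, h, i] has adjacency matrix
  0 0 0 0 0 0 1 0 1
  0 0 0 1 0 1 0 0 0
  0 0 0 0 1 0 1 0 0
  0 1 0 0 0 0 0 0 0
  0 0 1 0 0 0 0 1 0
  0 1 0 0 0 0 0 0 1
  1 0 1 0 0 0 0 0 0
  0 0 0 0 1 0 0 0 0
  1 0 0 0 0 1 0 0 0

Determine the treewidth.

A width-1 tree decomposition is:
Bags: B1 = {b, d}  B2 = {b, f}  B3 = {f, i}  B4 = {a, i}  B5 = {a, g}  B6 = {c, g}  B7 = {c, e}  B8 = {e, h}
Tree: B1–B2, B2–B3, B3–B4, B4–B5, B5–B6, B6–B7, B7–B8
Every bag has size at most 2, so the width is 2 − 1 = 1 and tw(G) ≤ 1. Any graph with an edge has treewidth ≥ 1, and G has the edge d–b. The upper and lower bounds meet at 1, so that is the treewidth.

1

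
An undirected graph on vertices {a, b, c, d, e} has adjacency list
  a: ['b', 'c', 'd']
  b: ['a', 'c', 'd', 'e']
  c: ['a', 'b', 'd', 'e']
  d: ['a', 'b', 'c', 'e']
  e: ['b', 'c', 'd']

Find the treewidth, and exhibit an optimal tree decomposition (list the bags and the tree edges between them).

Each bag holds 4 vertices, so the decomposition has width 3, which upper-bounds the treewidth. Conversely, {b, c, d, e} is a clique of size 4, and the vertices of any clique must share a bag in every tree decomposition; so some bag has ≥ 4 vertices and tw(G) ≥ 3. Therefore the treewidth is 3.

Treewidth 3.
One such decomposition:
Bags: B1 = {a, b, c, d}  B2 = {b, c, d, e}
Tree: B1–B2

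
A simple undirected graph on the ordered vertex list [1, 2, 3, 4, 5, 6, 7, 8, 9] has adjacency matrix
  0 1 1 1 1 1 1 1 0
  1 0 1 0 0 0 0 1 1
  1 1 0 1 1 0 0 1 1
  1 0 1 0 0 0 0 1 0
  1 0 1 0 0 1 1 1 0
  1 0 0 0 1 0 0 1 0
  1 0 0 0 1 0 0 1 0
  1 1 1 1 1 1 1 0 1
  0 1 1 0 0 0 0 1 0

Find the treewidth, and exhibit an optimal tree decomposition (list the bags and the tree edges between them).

Every bag has size at most 4, so the width is 4 − 1 = 3 and tw(G) ≤ 3. Conversely, {1, 2, 3, 8} is a clique of size 4, and the vertices of any clique must share a bag in every tree decomposition; so some bag has ≥ 4 vertices and tw(G) ≥ 3. Therefore the treewidth is 3.

Treewidth 3.
Bags: B1 = {1, 5, 6, 8}  B2 = {1, 3, 5, 8}  B3 = {1, 3, 4, 8}  B4 = {1, 2, 3, 8}  B5 = {2, 3, 8, 9}  B6 = {1, 5, 7, 8}
Tree: B1–B2, B2–B3, B2–B4, B4–B5, B2–B6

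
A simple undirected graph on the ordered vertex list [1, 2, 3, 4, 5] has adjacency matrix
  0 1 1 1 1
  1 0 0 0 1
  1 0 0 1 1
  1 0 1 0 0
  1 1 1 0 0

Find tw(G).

A width-2 tree decomposition is:
Bags: B1 = {1, 2, 5}  B2 = {1, 3, 5}  B3 = {1, 3, 4}
Tree: B1–B2, B2–B3
The largest bag has 3 vertices, giving width 2; this decomposition certifies tw(G) ≤ 2. For the lower bound, the 3 vertices {1, 2, 5} are pairwise adjacent, and any tree decomposition puts a clique entirely inside one bag — forcing width ≥ 2. The upper and lower bounds meet at 2, so that is the treewidth.

2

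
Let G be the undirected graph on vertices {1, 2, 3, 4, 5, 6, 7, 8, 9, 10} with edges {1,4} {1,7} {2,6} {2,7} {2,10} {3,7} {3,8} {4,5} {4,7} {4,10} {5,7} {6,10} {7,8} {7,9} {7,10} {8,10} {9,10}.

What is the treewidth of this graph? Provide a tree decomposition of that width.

Each bag holds 3 vertices, so the decomposition has width 2, which upper-bounds the treewidth. For the lower bound, the 3 vertices {2, 6, 10} are pairwise adjacent, and any tree decomposition puts a clique entirely inside one bag — forcing width ≥ 2. Hence tw(G) = 2 exactly.

Treewidth 2.
One such decomposition:
Bags: B1 = {4, 7, 10}  B2 = {2, 7, 10}  B3 = {7, 8, 10}  B4 = {4, 5, 7}  B5 = {3, 7, 8}  B6 = {7, 9, 10}  B7 = {1, 4, 7}  B8 = {2, 6, 10}
Tree: B1–B2, B1–B3, B1–B4, B3–B5, B1–B6, B1–B7, B2–B8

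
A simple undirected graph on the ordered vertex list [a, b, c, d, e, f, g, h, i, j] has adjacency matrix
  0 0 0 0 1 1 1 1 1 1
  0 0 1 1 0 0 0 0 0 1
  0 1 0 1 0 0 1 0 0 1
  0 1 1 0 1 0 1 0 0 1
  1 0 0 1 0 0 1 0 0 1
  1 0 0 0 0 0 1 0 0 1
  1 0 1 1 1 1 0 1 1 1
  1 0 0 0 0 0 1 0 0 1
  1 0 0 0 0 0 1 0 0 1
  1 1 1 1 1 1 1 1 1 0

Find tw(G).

A width-3 tree decomposition is:
Bags: B1 = {d, e, g, j}  B2 = {a, e, g, j}  B3 = {c, d, g, j}  B4 = {a, f, g, j}  B5 = {a, g, h, j}  B6 = {a, g, i, j}  B7 = {b, c, d, j}
Tree: B1–B2, B1–B3, B2–B4, B4–B5, B5–B6, B3–B7
Each bag holds 4 vertices, so the decomposition has width 3, which upper-bounds the treewidth. Conversely, {d, e, g, j} is a clique of size 4, and the vertices of any clique must share a bag in every tree decomposition; so some bag has ≥ 4 vertices and tw(G) ≥ 3. Combining the bounds, tw(G) = 3.

3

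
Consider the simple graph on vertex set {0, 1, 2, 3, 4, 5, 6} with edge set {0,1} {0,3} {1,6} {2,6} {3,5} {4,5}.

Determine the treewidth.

1

A width-1 tree decomposition is:
Bags: B1 = {2, 6}  B2 = {1, 6}  B3 = {0, 1}  B4 = {0, 3}  B5 = {3, 5}  B6 = {4, 5}
Tree: B1–B2, B2–B3, B3–B4, B4–B5, B5–B6
Each bag holds 2 vertices, so the decomposition has width 1, which upper-bounds the treewidth. Any graph with an edge has treewidth ≥ 1, and G has the edge 2–6. Combining the bounds, tw(G) = 1.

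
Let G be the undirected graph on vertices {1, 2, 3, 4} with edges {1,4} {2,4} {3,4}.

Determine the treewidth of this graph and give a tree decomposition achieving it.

Treewidth 1.
One such decomposition:
Bags: B1 = {1, 4}  B2 = {2, 4}  B3 = {3, 4}
Tree: B1–B2, B1–B3

The largest bag has 2 vertices, giving width 1; this decomposition certifies tw(G) ≤ 1. Any graph with an edge has treewidth ≥ 1, and G has the edge 1–4. Combining the bounds, tw(G) = 1.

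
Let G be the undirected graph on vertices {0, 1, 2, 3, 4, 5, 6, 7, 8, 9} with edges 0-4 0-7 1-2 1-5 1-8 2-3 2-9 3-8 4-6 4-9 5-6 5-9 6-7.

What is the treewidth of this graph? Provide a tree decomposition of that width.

The largest bag has 3 vertices, giving width 2; this decomposition certifies tw(G) ≤ 2. For the lower bound, G contains the cycle 0–7–6–4–0, so G is not a forest; only forests have treewidth ≤ 1, hence tw(G) ≥ 2. Combining the bounds, tw(G) = 2.

Treewidth 2.
One optimal decomposition is:
Bags: B1 = {0, 4, 7}  B2 = {4, 6, 7}  B3 = {4, 6, 9}  B4 = {5, 6, 9}  B5 = {2, 5, 9}  B6 = {1, 2, 5}  B7 = {1, 2, 3}  B8 = {1, 3, 8}
Tree: B1–B2, B2–B3, B3–B4, B4–B5, B5–B6, B6–B7, B7–B8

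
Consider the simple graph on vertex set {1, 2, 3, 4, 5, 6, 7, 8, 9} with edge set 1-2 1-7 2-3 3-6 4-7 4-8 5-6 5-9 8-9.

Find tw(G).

A width-2 tree decomposition is:
Bags: B1 = {5, 8, 9}  B2 = {4, 5, 8}  B3 = {4, 5, 7}  B4 = {1, 5, 7}  B5 = {1, 2, 5}  B6 = {2, 3, 5}  B7 = {3, 5, 6}
Tree: B1–B2, B2–B3, B3–B4, B4–B5, B5–B6, B6–B7
Each bag holds 3 vertices, so the decomposition has width 2, which upper-bounds the treewidth. The edges 5–9–8–4–7–1–2–3–6–5 form a cycle, so G is not a tree and its treewidth is at least 2. Therefore the treewidth is 2.

2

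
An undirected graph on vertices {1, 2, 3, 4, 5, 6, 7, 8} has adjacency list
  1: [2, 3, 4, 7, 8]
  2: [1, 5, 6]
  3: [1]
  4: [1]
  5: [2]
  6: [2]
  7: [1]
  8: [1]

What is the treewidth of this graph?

A width-1 tree decomposition is:
Bags: B1 = {1, 8}  B2 = {1, 7}  B3 = {1, 2}  B4 = {2, 5}  B5 = {2, 6}  B6 = {1, 4}  B7 = {1, 3}
Tree: B1–B2, B1–B3, B3–B4, B3–B5, B1–B6, B2–B7
Every bag has size at most 2, so the width is 2 − 1 = 1 and tw(G) ≤ 1. G has an edge, so its treewidth is at least 1. Hence tw(G) = 1 exactly.

1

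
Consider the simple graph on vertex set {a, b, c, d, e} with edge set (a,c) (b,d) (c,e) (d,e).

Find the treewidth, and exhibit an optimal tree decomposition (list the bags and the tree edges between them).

Each bag holds 2 vertices, so the decomposition has width 1, which upper-bounds the treewidth. Since G has at least one edge (e.g. a–c), it is not an edgeless graph, so tw(G) ≥ 1. Therefore the treewidth is 1.

Treewidth 1.
Bags: B1 = {a, c}  B2 = {c, e}  B3 = {d, e}  B4 = {b, d}
Tree: B1–B2, B2–B3, B3–B4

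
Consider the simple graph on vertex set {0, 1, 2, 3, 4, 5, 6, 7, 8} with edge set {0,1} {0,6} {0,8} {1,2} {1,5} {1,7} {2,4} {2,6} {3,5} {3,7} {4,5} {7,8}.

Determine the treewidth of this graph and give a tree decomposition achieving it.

Treewidth 3.
Bags: B1 = {0, 2, 4, 6}  B2 = {0, 1, 2, 4}  B3 = {0, 1, 4, 5}  B4 = {0, 1, 5, 8}  B5 = {1, 5, 7, 8}  B6 = {3, 5, 7, 8}
Tree: B1–B2, B2–B3, B3–B4, B4–B5, B5–B6

Every bag has size at most 4, so the width is 4 − 1 = 3 and tw(G) ≤ 3. For the lower bound: the 4 vertex sets {2,4,6}, {0}, {1}, {3,5,7,8} are disjoint, each induces a connected subgraph, and every pair is joined by at least one edge of G. Contracting each set to a single vertex therefore yields K_{4} as a minor, and since treewidth is minor-monotone, tw(G) ≥ tw(K_{4}) = 3. The upper and lower bounds meet at 3, so that is the treewidth.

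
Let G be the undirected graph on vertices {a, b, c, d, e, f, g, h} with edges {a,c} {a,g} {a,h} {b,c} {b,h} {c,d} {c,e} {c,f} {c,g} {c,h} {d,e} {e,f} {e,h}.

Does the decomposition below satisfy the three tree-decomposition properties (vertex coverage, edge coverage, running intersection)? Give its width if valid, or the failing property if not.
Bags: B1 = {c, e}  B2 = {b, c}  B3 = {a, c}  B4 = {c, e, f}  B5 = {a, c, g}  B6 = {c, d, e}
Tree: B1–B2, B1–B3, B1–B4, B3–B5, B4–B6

No — vertex h appears in no bag.

A tree decomposition must satisfy three properties: every vertex lies in some bag; for every edge, both endpoints lie together in some bag; and for every vertex, the bags containing it form a connected subtree. Here vertex h appears in no bag, so the decomposition is invalid.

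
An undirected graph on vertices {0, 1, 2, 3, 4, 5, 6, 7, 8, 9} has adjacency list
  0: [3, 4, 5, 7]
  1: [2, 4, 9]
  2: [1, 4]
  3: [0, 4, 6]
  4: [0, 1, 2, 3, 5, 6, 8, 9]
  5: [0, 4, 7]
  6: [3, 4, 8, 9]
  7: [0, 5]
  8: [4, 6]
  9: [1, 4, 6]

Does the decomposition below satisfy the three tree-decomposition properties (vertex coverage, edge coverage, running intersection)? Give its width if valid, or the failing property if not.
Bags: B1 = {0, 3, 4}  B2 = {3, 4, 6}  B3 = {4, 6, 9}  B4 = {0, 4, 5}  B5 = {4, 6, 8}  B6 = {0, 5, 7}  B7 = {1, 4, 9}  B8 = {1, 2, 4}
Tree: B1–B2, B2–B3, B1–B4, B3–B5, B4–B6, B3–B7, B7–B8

Every vertex of G appears in some bag (union = {0, 1, 2, 3, 4, 5, 6, 7, 8, 9}); every edge is covered by a bag; and for each vertex v the set of bags containing v is connected in the bag tree. The decomposition is therefore valid. The largest bag has 3 vertices, so the width is 2.

Yes; width 2.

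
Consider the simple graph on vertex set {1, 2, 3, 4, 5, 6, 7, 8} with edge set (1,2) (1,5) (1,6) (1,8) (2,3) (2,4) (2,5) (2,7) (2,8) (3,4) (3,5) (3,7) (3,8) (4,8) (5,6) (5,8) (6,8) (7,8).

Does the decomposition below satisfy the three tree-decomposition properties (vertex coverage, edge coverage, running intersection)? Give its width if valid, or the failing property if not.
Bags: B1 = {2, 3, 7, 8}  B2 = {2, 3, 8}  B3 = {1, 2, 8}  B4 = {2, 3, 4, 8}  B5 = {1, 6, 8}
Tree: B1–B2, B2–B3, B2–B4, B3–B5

A tree decomposition must satisfy three properties: every vertex lies in some bag; for every edge, both endpoints lie together in some bag; and for every vertex, the bags containing it form a connected subtree. Here vertex 5 appears in no bag, so the decomposition is invalid.

No — vertex 5 appears in no bag.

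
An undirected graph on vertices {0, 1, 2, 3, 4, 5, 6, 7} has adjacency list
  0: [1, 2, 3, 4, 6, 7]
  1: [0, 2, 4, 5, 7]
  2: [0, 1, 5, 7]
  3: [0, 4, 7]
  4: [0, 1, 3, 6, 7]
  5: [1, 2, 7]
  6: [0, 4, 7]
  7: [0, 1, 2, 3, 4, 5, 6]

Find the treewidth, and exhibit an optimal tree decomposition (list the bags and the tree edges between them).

Treewidth 3.
One optimal decomposition is:
Bags: B1 = {0, 3, 4, 7}  B2 = {0, 1, 4, 7}  B3 = {0, 1, 2, 7}  B4 = {1, 2, 5, 7}  B5 = {0, 4, 6, 7}
Tree: B1–B2, B2–B3, B3–B4, B2–B5

Every bag has size at most 4, so the width is 4 − 1 = 3 and tw(G) ≤ 3. On the other hand G contains the 4-clique {0, 1, 2, 7}. A clique must lie in a single bag of any decomposition, so no decomposition can have width below 3. The upper and lower bounds meet at 3, so that is the treewidth.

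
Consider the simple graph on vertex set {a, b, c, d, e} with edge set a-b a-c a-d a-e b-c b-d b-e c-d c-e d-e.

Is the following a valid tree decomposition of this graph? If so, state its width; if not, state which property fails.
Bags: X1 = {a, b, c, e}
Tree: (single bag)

No — vertex d appears in no bag.

A tree decomposition must satisfy three properties: every vertex lies in some bag; for every edge, both endpoints lie together in some bag; and for every vertex, the bags containing it form a connected subtree. Here vertex d appears in no bag, so the decomposition is invalid.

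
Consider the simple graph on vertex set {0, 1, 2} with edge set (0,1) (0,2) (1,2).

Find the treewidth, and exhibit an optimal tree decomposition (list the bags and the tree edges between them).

Treewidth 2.
One such decomposition:
Bags: B1 = {0, 1, 2}
Tree: (single bag)

A single bag containing all 3 vertices is trivially a valid decomposition of width 2. On the other hand G contains the 3-clique {0, 1, 2}. A clique must lie in a single bag of any decomposition, so no decomposition can have width below 2. Combining the bounds, tw(G) = 2.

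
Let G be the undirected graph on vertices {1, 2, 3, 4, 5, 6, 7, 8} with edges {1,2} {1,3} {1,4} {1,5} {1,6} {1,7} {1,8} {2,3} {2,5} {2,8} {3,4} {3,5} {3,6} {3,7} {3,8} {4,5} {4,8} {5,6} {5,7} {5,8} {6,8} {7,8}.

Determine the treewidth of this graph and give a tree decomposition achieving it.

Each bag holds 5 vertices, so the decomposition has width 4, which upper-bounds the treewidth. For the lower bound, the 5 vertices {1, 2, 3, 5, 8} are pairwise adjacent, and any tree decomposition puts a clique entirely inside one bag — forcing width ≥ 4. Therefore the treewidth is 4.

Treewidth 4.
One such decomposition:
Bags: B1 = {1, 3, 4, 5, 8}  B2 = {1, 3, 5, 6, 8}  B3 = {1, 2, 3, 5, 8}  B4 = {1, 3, 5, 7, 8}
Tree: B1–B2, B1–B3, B1–B4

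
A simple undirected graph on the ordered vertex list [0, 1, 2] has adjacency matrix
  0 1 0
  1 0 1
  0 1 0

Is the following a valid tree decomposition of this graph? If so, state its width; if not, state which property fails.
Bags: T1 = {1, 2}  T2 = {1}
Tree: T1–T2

No — vertex 0 appears in no bag.

A tree decomposition must satisfy three properties: every vertex lies in some bag; for every edge, both endpoints lie together in some bag; and for every vertex, the bags containing it form a connected subtree. Here vertex 0 appears in no bag, so the decomposition is invalid.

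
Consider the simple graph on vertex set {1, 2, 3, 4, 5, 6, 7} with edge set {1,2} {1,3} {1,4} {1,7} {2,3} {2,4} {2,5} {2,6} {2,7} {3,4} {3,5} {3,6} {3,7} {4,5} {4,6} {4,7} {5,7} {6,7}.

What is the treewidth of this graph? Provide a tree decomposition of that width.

Each bag holds 5 vertices, so the decomposition has width 4, which upper-bounds the treewidth. On the other hand G contains the 5-clique {1, 2, 3, 4, 7}. A clique must lie in a single bag of any decomposition, so no decomposition can have width below 4. Hence tw(G) = 4 exactly.

Treewidth 4.
One optimal decomposition is:
Bags: B1 = {2, 3, 4, 5, 7}  B2 = {2, 3, 4, 6, 7}  B3 = {1, 2, 3, 4, 7}
Tree: B1–B2, B1–B3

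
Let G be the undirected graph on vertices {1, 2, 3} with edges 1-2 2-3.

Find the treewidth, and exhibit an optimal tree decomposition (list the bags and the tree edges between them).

Treewidth 1.
One such decomposition:
Bags: B1 = {1, 2}  B2 = {2, 3}
Tree: B1–B2

Every bag has size at most 2, so the width is 2 − 1 = 1 and tw(G) ≤ 1. Since G has at least one edge (e.g. 1–2), it is not an edgeless graph, so tw(G) ≥ 1. Combining the bounds, tw(G) = 1.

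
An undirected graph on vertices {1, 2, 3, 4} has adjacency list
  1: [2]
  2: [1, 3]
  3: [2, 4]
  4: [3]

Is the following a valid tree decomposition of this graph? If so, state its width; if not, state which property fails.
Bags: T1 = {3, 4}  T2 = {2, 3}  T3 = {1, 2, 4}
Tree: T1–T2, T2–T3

A tree decomposition must satisfy three properties: every vertex lies in some bag; for every edge, both endpoints lie together in some bag; and for every vertex, the bags containing it form a connected subtree. Here bags containing vertex 4 are not connected in the tree, so the decomposition is invalid.

No — bags containing vertex 4 are not connected in the tree.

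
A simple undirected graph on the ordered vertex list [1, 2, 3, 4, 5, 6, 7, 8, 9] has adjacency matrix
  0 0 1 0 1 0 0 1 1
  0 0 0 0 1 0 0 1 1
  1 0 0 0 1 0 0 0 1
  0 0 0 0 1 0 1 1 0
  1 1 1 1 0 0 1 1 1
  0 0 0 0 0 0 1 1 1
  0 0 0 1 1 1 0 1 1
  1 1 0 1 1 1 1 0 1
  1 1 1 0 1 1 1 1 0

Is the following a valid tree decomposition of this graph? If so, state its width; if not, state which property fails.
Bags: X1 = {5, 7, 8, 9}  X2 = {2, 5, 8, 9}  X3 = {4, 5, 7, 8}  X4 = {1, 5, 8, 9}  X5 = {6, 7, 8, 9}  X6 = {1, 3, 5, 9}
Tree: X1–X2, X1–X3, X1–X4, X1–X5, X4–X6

Vertex coverage: the bags together contain {1, 2, 3, 4, 5, 6, 7, 8, 9}, the full vertex set. Edge coverage: each edge of G has both endpoints in at least one bag. Running intersection: for every vertex, the bags containing it form a connected subtree. All three properties hold, so this is a valid tree decomposition of width max|bag| − 1 = 3, and hence tw(G) ≤ 3.

Yes; width 3.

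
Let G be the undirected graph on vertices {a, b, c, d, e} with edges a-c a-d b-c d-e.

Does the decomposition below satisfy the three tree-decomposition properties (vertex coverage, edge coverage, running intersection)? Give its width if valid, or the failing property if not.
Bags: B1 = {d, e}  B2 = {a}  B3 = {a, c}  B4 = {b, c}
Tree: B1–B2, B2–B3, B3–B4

No — edge (d,a) lies in no bag.

A tree decomposition must satisfy three properties: every vertex lies in some bag; for every edge, both endpoints lie together in some bag; and for every vertex, the bags containing it form a connected subtree. Here edge (d,a) lies in no bag, so the decomposition is invalid.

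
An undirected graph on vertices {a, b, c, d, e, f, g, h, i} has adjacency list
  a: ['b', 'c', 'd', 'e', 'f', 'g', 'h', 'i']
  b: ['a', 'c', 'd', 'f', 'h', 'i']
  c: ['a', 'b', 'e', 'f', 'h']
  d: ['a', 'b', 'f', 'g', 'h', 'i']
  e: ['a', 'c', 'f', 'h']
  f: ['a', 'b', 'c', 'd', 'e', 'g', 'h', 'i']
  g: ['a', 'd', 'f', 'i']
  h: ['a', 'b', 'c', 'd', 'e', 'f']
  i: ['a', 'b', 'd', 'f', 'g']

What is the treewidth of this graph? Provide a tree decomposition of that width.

Treewidth 4.
Bags: B1 = {a, b, d, f, i}  B2 = {a, d, f, g, i}  B3 = {a, b, d, f, h}  B4 = {a, b, c, f, h}  B5 = {a, c, e, f, h}
Tree: B1–B2, B1–B3, B3–B4, B4–B5

The largest bag has 5 vertices, giving width 4; this decomposition certifies tw(G) ≤ 4. On the other hand G contains the 5-clique {a, d, f, g, i}. A clique must lie in a single bag of any decomposition, so no decomposition can have width below 4. Therefore the treewidth is 4.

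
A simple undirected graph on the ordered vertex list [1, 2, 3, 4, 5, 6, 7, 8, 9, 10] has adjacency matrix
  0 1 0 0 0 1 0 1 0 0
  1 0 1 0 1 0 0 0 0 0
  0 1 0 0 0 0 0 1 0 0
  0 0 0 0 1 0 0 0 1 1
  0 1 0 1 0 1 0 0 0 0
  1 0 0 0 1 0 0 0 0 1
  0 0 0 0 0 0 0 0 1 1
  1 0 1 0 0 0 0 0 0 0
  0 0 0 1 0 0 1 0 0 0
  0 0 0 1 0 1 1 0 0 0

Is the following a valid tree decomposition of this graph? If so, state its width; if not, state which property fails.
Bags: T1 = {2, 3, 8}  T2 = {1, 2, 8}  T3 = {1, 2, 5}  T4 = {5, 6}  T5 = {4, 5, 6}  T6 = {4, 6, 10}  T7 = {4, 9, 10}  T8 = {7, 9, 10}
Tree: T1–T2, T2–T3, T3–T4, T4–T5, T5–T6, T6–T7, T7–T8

No — edge (1,6) lies in no bag.

A tree decomposition must satisfy three properties: every vertex lies in some bag; for every edge, both endpoints lie together in some bag; and for every vertex, the bags containing it form a connected subtree. Here edge (1,6) lies in no bag, so the decomposition is invalid.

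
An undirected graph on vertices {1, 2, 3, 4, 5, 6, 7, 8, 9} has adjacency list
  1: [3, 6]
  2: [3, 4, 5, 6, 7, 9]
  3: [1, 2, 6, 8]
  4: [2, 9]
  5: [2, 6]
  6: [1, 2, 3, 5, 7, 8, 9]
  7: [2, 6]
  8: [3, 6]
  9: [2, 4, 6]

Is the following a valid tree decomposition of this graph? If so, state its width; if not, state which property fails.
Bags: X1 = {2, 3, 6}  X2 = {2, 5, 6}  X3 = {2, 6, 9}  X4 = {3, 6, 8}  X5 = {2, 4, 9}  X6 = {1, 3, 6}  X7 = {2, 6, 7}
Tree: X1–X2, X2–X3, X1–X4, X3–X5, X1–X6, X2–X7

Checking the three conditions: (i) the bags cover all of {1, 2, 3, 4, 5, 6, 7, 8, 9}; (ii) for each edge, some bag contains both endpoints; (iii) the bags containing any fixed vertex form a subtree. All hold, so the decomposition is valid with width 3 − 1 = 2.

Yes; width 2.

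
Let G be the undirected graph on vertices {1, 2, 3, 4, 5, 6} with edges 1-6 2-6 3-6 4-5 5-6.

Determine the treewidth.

1

A width-1 tree decomposition is:
Bags: B1 = {5, 6}  B2 = {2, 6}  B3 = {1, 6}  B4 = {3, 6}  B5 = {4, 5}
Tree: B1–B2, B2–B3, B1–B4, B1–B5
The largest bag has 2 vertices, giving width 1; this decomposition certifies tw(G) ≤ 1. Since G has at least one edge (e.g. 6–5), it is not an edgeless graph, so tw(G) ≥ 1. The upper and lower bounds meet at 1, so that is the treewidth.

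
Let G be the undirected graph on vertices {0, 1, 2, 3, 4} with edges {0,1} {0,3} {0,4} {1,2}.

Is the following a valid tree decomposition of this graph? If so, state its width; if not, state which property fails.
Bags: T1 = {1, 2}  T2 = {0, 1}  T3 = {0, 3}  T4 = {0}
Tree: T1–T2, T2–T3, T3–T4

No — vertex 4 appears in no bag.

A tree decomposition must satisfy three properties: every vertex lies in some bag; for every edge, both endpoints lie together in some bag; and for every vertex, the bags containing it form a connected subtree. Here vertex 4 appears in no bag, so the decomposition is invalid.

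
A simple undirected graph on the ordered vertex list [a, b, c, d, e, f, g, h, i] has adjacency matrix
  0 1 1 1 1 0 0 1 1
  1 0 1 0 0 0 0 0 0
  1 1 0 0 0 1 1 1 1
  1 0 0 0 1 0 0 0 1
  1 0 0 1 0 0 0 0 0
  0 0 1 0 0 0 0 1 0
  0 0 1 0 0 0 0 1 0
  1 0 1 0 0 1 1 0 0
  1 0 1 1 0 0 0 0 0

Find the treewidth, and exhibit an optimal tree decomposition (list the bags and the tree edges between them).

Treewidth 2.
One optimal decomposition is:
Bags: B1 = {a, c, h}  B2 = {a, b, c}  B3 = {a, c, i}  B4 = {c, f, h}  B5 = {a, d, i}  B6 = {a, d, e}  B7 = {c, g, h}
Tree: B1–B2, B1–B3, B1–B4, B3–B5, B5–B6, B1–B7

Every bag has size at most 3, so the width is 3 − 1 = 2 and tw(G) ≤ 2. For the lower bound, the 3 vertices {a, d, e} are pairwise adjacent, and any tree decomposition puts a clique entirely inside one bag — forcing width ≥ 2. The upper and lower bounds meet at 2, so that is the treewidth.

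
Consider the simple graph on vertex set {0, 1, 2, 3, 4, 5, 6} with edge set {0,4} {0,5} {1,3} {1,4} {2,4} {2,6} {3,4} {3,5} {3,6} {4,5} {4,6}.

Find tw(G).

2

A width-2 tree decomposition is:
Bags: B1 = {0, 4, 5}  B2 = {3, 4, 5}  B3 = {1, 3, 4}  B4 = {3, 4, 6}  B5 = {2, 4, 6}
Tree: B1–B2, B2–B3, B2–B4, B4–B5
The largest bag has 3 vertices, giving width 2; this decomposition certifies tw(G) ≤ 2. On the other hand G contains the 3-clique {0, 4, 5}. A clique must lie in a single bag of any decomposition, so no decomposition can have width below 2. Hence tw(G) = 2 exactly.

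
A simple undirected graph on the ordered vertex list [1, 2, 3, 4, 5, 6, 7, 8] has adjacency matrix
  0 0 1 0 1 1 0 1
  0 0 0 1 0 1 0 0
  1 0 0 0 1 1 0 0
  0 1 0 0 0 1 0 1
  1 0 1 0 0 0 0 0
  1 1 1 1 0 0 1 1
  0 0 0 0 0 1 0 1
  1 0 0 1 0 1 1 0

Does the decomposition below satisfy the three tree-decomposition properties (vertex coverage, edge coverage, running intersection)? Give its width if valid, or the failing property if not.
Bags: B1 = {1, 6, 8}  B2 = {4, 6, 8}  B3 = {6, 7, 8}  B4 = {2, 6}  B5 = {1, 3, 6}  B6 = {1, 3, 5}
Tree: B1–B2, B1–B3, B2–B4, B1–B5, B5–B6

No — edge (4,2) lies in no bag.

A tree decomposition must satisfy three properties: every vertex lies in some bag; for every edge, both endpoints lie together in some bag; and for every vertex, the bags containing it form a connected subtree. Here edge (4,2) lies in no bag, so the decomposition is invalid.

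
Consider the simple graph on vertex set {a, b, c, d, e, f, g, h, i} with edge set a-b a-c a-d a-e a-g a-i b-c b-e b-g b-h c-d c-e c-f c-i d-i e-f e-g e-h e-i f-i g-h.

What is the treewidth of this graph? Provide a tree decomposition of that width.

Every bag has size at most 4, so the width is 4 − 1 = 3 and tw(G) ≤ 3. For the lower bound, the 4 vertices {a, c, d, i} are pairwise adjacent, and any tree decomposition puts a clique entirely inside one bag — forcing width ≥ 3. The upper and lower bounds meet at 3, so that is the treewidth.

Treewidth 3.
Bags: B1 = {b, e, g, h}  B2 = {a, b, e, g}  B3 = {a, b, c, e}  B4 = {a, c, e, i}  B5 = {c, e, f, i}  B6 = {a, c, d, i}
Tree: B1–B2, B2–B3, B3–B4, B4–B5, B4–B6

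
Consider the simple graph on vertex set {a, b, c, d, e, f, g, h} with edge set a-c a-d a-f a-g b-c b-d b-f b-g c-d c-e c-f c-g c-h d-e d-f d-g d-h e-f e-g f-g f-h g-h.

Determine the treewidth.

4

A width-4 tree decomposition is:
Bags: B1 = {a, c, d, f, g}  B2 = {c, d, e, f, g}  B3 = {c, d, f, g, h}  B4 = {b, c, d, f, g}
Tree: B1–B2, B2–B3, B3–B4
The largest bag has 5 vertices, giving width 4; this decomposition certifies tw(G) ≤ 4. For the lower bound, the 5 vertices {c, d, e, f, g} are pairwise adjacent, and any tree decomposition puts a clique entirely inside one bag — forcing width ≥ 4. Combining the bounds, tw(G) = 4.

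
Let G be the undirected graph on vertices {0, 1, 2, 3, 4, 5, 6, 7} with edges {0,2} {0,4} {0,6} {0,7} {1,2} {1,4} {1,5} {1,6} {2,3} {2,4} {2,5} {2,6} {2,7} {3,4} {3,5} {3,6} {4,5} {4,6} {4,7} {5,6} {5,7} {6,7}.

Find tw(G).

A width-4 tree decomposition is:
Bags: B1 = {2, 4, 5, 6, 7}  B2 = {0, 2, 4, 6, 7}  B3 = {2, 3, 4, 5, 6}  B4 = {1, 2, 4, 5, 6}
Tree: B1–B2, B1–B3, B1–B4
Each bag holds 5 vertices, so the decomposition has width 4, which upper-bounds the treewidth. Conversely, {0, 2, 4, 6, 7} is a clique of size 5, and the vertices of any clique must share a bag in every tree decomposition; so some bag has ≥ 5 vertices and tw(G) ≥ 4. The upper and lower bounds meet at 4, so that is the treewidth.

4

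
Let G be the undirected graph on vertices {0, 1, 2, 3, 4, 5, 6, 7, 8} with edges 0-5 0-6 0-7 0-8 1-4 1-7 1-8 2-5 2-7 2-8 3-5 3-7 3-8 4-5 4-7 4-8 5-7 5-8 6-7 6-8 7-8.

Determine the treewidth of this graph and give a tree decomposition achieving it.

Every bag has size at most 4, so the width is 4 − 1 = 3 and tw(G) ≤ 3. Conversely, {1, 4, 7, 8} is a clique of size 4, and the vertices of any clique must share a bag in every tree decomposition; so some bag has ≥ 4 vertices and tw(G) ≥ 3. Combining the bounds, tw(G) = 3.

Treewidth 3.
Bags: B1 = {0, 5, 7, 8}  B2 = {4, 5, 7, 8}  B3 = {2, 5, 7, 8}  B4 = {0, 6, 7, 8}  B5 = {1, 4, 7, 8}  B6 = {3, 5, 7, 8}
Tree: B1–B2, B2–B3, B1–B4, B2–B5, B1–B6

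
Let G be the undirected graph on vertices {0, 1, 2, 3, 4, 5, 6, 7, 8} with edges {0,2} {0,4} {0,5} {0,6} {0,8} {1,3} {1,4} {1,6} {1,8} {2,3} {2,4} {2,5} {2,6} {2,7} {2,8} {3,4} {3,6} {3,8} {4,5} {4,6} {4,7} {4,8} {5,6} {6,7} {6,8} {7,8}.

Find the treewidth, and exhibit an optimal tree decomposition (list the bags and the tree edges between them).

Every bag has size at most 5, so the width is 5 − 1 = 4 and tw(G) ≤ 4. On the other hand G contains the 5-clique {1, 3, 4, 6, 8}. A clique must lie in a single bag of any decomposition, so no decomposition can have width below 4. Combining the bounds, tw(G) = 4.

Treewidth 4.
Bags: B1 = {0, 2, 4, 6, 8}  B2 = {0, 2, 4, 5, 6}  B3 = {2, 3, 4, 6, 8}  B4 = {2, 4, 6, 7, 8}  B5 = {1, 3, 4, 6, 8}
Tree: B1–B2, B1–B3, B1–B4, B3–B5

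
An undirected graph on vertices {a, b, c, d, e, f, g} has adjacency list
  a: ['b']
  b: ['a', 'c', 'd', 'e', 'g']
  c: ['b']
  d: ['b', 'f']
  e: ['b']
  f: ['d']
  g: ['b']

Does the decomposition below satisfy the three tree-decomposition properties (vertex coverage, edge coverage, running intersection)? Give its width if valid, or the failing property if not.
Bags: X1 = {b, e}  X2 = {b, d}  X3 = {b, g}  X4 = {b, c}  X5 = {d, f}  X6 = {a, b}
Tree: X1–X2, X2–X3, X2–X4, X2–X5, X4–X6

Checking the three conditions: (i) the bags cover all of {a, b, c, d, e, f, g}; (ii) for each edge, some bag contains both endpoints; (iii) the bags containing any fixed vertex form a subtree. All hold, so the decomposition is valid with width 2 − 1 = 1.

Yes; width 1.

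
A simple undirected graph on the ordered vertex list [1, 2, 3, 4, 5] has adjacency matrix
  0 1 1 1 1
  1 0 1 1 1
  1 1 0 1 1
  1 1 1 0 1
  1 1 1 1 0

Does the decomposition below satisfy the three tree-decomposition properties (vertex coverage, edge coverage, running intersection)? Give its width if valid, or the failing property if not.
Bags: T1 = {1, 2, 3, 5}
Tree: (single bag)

No — vertex 4 appears in no bag.

A tree decomposition must satisfy three properties: every vertex lies in some bag; for every edge, both endpoints lie together in some bag; and for every vertex, the bags containing it form a connected subtree. Here vertex 4 appears in no bag, so the decomposition is invalid.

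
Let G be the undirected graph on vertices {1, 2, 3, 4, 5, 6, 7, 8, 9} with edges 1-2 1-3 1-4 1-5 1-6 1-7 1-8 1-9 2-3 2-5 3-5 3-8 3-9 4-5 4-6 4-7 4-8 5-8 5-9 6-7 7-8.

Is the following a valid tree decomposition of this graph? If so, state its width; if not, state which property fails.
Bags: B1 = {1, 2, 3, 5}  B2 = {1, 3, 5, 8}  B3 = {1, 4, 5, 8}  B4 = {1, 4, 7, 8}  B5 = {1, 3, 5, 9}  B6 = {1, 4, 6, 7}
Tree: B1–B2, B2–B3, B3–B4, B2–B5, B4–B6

Yes; width 3.

Every vertex of G appears in some bag (union = {1, 2, 3, 4, 5, 6, 7, 8, 9}); every edge is covered by a bag; and for each vertex v the set of bags containing v is connected in the bag tree. The decomposition is therefore valid. The largest bag has 4 vertices, so the width is 3.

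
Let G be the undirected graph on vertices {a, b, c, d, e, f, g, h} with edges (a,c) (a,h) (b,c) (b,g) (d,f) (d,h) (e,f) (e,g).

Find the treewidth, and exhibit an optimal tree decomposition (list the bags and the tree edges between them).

Treewidth 2.
Bags: B1 = {a, c, h}  B2 = {b, c, h}  B3 = {b, g, h}  B4 = {e, g, h}  B5 = {e, f, h}  B6 = {d, f, h}
Tree: B1–B2, B2–B3, B3–B4, B4–B5, B5–B6

The largest bag has 3 vertices, giving width 2; this decomposition certifies tw(G) ≤ 2. Since h–a–c–b–g–e–f–d–h is a cycle in G, G is not acyclic. Forests are exactly the graphs of treewidth ≤ 1, so tw(G) ≥ 2. Hence tw(G) = 2 exactly.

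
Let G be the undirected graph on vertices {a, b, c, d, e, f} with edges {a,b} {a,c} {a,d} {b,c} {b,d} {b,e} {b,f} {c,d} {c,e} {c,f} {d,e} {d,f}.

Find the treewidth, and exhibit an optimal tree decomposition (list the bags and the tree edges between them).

Every bag has size at most 4, so the width is 4 − 1 = 3 and tw(G) ≤ 3. For the lower bound, the 4 vertices {b, c, d, e} are pairwise adjacent, and any tree decomposition puts a clique entirely inside one bag — forcing width ≥ 3. Therefore the treewidth is 3.

Treewidth 3.
One such decomposition:
Bags: B1 = {a, b, c, d}  B2 = {b, c, d, e}  B3 = {b, c, d, f}
Tree: B1–B2, B1–B3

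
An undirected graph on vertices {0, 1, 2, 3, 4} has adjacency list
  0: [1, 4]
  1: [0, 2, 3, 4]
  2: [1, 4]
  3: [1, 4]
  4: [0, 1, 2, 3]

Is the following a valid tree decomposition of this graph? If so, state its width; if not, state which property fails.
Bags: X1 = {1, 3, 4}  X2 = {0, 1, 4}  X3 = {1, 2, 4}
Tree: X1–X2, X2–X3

Yes; width 2.

Checking the three conditions: (i) the bags cover all of {0, 1, 2, 3, 4}; (ii) for each edge, some bag contains both endpoints; (iii) the bags containing any fixed vertex form a subtree. All hold, so the decomposition is valid with width 3 − 1 = 2.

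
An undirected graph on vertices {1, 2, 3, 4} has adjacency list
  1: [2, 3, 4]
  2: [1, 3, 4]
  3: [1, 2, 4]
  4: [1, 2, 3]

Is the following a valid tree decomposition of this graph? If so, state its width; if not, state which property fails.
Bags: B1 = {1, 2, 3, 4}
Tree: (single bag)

Every vertex of G appears in some bag (union = {1, 2, 3, 4}); every edge is covered by a bag; and for each vertex v the set of bags containing v is connected in the bag tree. The decomposition is therefore valid. The largest bag has 4 vertices, so the width is 3.

Yes; width 3.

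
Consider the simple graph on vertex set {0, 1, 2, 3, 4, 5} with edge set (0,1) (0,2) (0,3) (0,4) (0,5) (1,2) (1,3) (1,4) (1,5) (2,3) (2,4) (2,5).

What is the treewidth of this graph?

3

A width-3 tree decomposition is:
Bags: B1 = {0, 1, 2, 4}  B2 = {0, 1, 2, 3}  B3 = {0, 1, 2, 5}
Tree: B1–B2, B2–B3
Each bag holds 4 vertices, so the decomposition has width 3, which upper-bounds the treewidth. Conversely, {0, 1, 2, 3} is a clique of size 4, and the vertices of any clique must share a bag in every tree decomposition; so some bag has ≥ 4 vertices and tw(G) ≥ 3. The upper and lower bounds meet at 3, so that is the treewidth.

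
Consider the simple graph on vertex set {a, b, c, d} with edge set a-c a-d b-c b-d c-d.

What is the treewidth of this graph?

A width-2 tree decomposition is:
Bags: B1 = {a, c, d}  B2 = {b, c, d}
Tree: B1–B2
The largest bag has 3 vertices, giving width 2; this decomposition certifies tw(G) ≤ 2. For the lower bound, the 3 vertices {a, c, d} are pairwise adjacent, and any tree decomposition puts a clique entirely inside one bag — forcing width ≥ 2. Therefore the treewidth is 2.

2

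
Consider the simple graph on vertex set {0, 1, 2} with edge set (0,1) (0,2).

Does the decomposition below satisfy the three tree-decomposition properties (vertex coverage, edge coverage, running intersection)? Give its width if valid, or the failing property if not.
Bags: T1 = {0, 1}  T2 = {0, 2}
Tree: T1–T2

Every vertex of G appears in some bag (union = {0, 1, 2}); every edge is covered by a bag; and for each vertex v the set of bags containing v is connected in the bag tree. The decomposition is therefore valid. The largest bag has 2 vertices, so the width is 1.

Yes; width 1.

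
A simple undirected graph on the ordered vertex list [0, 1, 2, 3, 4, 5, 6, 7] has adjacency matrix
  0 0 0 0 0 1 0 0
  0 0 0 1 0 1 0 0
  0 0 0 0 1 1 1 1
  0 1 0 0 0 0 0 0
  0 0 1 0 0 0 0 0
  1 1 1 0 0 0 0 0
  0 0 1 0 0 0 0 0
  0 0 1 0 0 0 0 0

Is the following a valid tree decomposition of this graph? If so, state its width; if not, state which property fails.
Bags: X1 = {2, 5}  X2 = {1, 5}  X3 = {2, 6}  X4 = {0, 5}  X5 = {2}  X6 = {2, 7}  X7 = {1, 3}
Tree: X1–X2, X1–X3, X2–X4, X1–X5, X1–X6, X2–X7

A tree decomposition must satisfy three properties: every vertex lies in some bag; for every edge, both endpoints lie together in some bag; and for every vertex, the bags containing it form a connected subtree. Here vertex 4 appears in no bag, so the decomposition is invalid.

No — vertex 4 appears in no bag.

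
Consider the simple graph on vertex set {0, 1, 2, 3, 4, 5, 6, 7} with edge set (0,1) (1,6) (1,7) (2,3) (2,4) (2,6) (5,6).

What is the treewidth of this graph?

1

A width-1 tree decomposition is:
Bags: B1 = {1, 6}  B2 = {1, 7}  B3 = {2, 6}  B4 = {0, 1}  B5 = {2, 3}  B6 = {2, 4}  B7 = {5, 6}
Tree: B1–B2, B1–B3, B2–B4, B3–B5, B3–B6, B3–B7
Every bag has size at most 2, so the width is 2 − 1 = 1 and tw(G) ≤ 1. Since G has at least one edge (e.g. 1–6), it is not an edgeless graph, so tw(G) ≥ 1. Therefore the treewidth is 1.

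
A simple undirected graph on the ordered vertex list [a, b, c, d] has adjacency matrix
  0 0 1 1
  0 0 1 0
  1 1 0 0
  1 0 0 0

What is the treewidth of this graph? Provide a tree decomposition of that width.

The largest bag has 2 vertices, giving width 1; this decomposition certifies tw(G) ≤ 1. G has an edge, so its treewidth is at least 1. Therefore the treewidth is 1.

Treewidth 1.
One such decomposition:
Bags: B1 = {b, c}  B2 = {a, c}  B3 = {a, d}
Tree: B1–B2, B2–B3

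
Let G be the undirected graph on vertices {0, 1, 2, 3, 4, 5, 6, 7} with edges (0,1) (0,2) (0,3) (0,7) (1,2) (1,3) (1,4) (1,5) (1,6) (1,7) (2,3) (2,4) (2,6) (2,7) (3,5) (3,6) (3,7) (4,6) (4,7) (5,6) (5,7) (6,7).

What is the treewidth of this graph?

A width-4 tree decomposition is:
Bags: B1 = {1, 2, 3, 6, 7}  B2 = {0, 1, 2, 3, 7}  B3 = {1, 3, 5, 6, 7}  B4 = {1, 2, 4, 6, 7}
Tree: B1–B2, B1–B3, B1–B4
Every bag has size at most 5, so the width is 5 − 1 = 4 and tw(G) ≤ 4. For the lower bound, the 5 vertices {0, 1, 2, 3, 7} are pairwise adjacent, and any tree decomposition puts a clique entirely inside one bag — forcing width ≥ 4. Combining the bounds, tw(G) = 4.

4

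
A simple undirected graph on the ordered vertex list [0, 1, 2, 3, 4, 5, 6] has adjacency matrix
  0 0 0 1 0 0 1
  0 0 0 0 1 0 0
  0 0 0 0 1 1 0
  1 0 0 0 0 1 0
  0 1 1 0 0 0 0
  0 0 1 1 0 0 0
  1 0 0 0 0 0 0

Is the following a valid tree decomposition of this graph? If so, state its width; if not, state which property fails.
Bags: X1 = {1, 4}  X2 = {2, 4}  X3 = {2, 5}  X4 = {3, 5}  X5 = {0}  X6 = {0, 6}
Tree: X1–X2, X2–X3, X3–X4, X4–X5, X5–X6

No — edge (3,0) lies in no bag.

A tree decomposition must satisfy three properties: every vertex lies in some bag; for every edge, both endpoints lie together in some bag; and for every vertex, the bags containing it form a connected subtree. Here edge (3,0) lies in no bag, so the decomposition is invalid.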